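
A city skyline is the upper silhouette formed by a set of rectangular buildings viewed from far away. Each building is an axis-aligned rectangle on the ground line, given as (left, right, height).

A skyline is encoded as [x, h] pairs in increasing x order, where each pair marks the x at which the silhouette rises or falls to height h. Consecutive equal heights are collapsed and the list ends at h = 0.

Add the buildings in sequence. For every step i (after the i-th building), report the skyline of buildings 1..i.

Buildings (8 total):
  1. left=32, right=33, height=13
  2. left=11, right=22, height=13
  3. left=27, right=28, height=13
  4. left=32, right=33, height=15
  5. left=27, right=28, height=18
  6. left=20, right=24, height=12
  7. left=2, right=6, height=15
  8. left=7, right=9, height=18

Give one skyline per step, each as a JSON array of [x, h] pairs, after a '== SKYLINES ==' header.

== SKYLINES ==
[[32,13],[33,0]]
[[11,13],[22,0],[32,13],[33,0]]
[[11,13],[22,0],[27,13],[28,0],[32,13],[33,0]]
[[11,13],[22,0],[27,13],[28,0],[32,15],[33,0]]
[[11,13],[22,0],[27,18],[28,0],[32,15],[33,0]]
[[11,13],[22,12],[24,0],[27,18],[28,0],[32,15],[33,0]]
[[2,15],[6,0],[11,13],[22,12],[24,0],[27,18],[28,0],[32,15],[33,0]]
[[2,15],[6,0],[7,18],[9,0],[11,13],[22,12],[24,0],[27,18],[28,0],[32,15],[33,0]]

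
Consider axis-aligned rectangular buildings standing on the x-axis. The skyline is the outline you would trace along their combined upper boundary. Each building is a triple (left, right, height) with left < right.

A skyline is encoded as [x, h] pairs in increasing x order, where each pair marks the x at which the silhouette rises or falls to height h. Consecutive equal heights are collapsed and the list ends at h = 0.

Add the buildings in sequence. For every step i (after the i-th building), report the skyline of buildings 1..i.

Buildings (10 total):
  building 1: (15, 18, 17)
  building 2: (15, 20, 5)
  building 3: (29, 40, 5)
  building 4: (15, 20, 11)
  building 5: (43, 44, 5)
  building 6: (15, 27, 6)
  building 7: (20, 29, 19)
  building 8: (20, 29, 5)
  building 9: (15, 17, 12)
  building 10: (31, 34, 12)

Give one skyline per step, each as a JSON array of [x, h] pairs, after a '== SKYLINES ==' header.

== SKYLINES ==
[[15,17],[18,0]]
[[15,17],[18,5],[20,0]]
[[15,17],[18,5],[20,0],[29,5],[40,0]]
[[15,17],[18,11],[20,0],[29,5],[40,0]]
[[15,17],[18,11],[20,0],[29,5],[40,0],[43,5],[44,0]]
[[15,17],[18,11],[20,6],[27,0],[29,5],[40,0],[43,5],[44,0]]
[[15,17],[18,11],[20,19],[29,5],[40,0],[43,5],[44,0]]
[[15,17],[18,11],[20,19],[29,5],[40,0],[43,5],[44,0]]
[[15,17],[18,11],[20,19],[29,5],[40,0],[43,5],[44,0]]
[[15,17],[18,11],[20,19],[29,5],[31,12],[34,5],[40,0],[43,5],[44,0]]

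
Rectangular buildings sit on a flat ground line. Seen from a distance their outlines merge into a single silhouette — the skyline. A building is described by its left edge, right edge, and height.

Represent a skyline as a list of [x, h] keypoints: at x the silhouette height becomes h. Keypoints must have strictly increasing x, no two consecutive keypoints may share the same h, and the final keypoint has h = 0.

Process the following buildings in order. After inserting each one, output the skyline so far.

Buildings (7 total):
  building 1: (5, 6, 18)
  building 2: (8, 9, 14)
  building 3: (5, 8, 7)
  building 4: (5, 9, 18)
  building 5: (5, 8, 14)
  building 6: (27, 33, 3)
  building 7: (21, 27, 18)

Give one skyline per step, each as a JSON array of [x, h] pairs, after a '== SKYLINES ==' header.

== SKYLINES ==
[[5,18],[6,0]]
[[5,18],[6,0],[8,14],[9,0]]
[[5,18],[6,7],[8,14],[9,0]]
[[5,18],[9,0]]
[[5,18],[9,0]]
[[5,18],[9,0],[27,3],[33,0]]
[[5,18],[9,0],[21,18],[27,3],[33,0]]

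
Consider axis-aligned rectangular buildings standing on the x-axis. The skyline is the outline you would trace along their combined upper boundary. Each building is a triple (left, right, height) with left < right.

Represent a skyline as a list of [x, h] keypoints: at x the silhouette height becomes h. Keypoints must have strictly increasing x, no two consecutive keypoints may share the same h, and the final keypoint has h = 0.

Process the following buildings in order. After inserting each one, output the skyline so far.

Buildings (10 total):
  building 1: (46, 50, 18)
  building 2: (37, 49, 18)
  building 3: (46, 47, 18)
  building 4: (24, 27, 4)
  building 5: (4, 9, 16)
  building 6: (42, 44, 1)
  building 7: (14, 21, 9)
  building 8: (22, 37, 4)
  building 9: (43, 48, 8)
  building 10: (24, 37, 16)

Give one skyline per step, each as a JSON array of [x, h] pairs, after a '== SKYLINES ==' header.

== SKYLINES ==
[[46,18],[50,0]]
[[37,18],[50,0]]
[[37,18],[50,0]]
[[24,4],[27,0],[37,18],[50,0]]
[[4,16],[9,0],[24,4],[27,0],[37,18],[50,0]]
[[4,16],[9,0],[24,4],[27,0],[37,18],[50,0]]
[[4,16],[9,0],[14,9],[21,0],[24,4],[27,0],[37,18],[50,0]]
[[4,16],[9,0],[14,9],[21,0],[22,4],[37,18],[50,0]]
[[4,16],[9,0],[14,9],[21,0],[22,4],[37,18],[50,0]]
[[4,16],[9,0],[14,9],[21,0],[22,4],[24,16],[37,18],[50,0]]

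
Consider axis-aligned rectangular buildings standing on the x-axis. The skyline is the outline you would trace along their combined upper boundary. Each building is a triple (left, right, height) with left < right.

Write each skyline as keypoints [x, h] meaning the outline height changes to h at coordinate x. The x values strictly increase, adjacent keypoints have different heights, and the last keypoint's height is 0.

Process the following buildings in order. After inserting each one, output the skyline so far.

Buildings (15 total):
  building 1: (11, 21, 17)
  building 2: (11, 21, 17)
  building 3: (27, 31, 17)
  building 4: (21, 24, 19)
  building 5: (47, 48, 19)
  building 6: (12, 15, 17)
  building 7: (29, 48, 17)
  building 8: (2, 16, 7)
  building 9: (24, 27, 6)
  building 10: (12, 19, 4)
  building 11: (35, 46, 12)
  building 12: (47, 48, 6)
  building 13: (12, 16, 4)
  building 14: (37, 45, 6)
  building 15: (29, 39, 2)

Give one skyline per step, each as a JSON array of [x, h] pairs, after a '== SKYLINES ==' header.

== SKYLINES ==
[[11,17],[21,0]]
[[11,17],[21,0]]
[[11,17],[21,0],[27,17],[31,0]]
[[11,17],[21,19],[24,0],[27,17],[31,0]]
[[11,17],[21,19],[24,0],[27,17],[31,0],[47,19],[48,0]]
[[11,17],[21,19],[24,0],[27,17],[31,0],[47,19],[48,0]]
[[11,17],[21,19],[24,0],[27,17],[47,19],[48,0]]
[[2,7],[11,17],[21,19],[24,0],[27,17],[47,19],[48,0]]
[[2,7],[11,17],[21,19],[24,6],[27,17],[47,19],[48,0]]
[[2,7],[11,17],[21,19],[24,6],[27,17],[47,19],[48,0]]
[[2,7],[11,17],[21,19],[24,6],[27,17],[47,19],[48,0]]
[[2,7],[11,17],[21,19],[24,6],[27,17],[47,19],[48,0]]
[[2,7],[11,17],[21,19],[24,6],[27,17],[47,19],[48,0]]
[[2,7],[11,17],[21,19],[24,6],[27,17],[47,19],[48,0]]
[[2,7],[11,17],[21,19],[24,6],[27,17],[47,19],[48,0]]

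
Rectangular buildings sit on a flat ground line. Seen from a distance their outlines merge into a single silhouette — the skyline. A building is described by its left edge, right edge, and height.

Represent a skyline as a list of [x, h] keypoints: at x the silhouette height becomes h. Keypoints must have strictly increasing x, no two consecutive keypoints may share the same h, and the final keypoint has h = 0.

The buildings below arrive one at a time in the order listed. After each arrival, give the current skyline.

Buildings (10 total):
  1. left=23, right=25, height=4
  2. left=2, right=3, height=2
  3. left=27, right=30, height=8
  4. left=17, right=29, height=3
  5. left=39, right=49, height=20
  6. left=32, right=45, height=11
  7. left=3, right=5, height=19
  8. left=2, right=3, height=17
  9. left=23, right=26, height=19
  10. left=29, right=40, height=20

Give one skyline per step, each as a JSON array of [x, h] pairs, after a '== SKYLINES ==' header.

== SKYLINES ==
[[23,4],[25,0]]
[[2,2],[3,0],[23,4],[25,0]]
[[2,2],[3,0],[23,4],[25,0],[27,8],[30,0]]
[[2,2],[3,0],[17,3],[23,4],[25,3],[27,8],[30,0]]
[[2,2],[3,0],[17,3],[23,4],[25,3],[27,8],[30,0],[39,20],[49,0]]
[[2,2],[3,0],[17,3],[23,4],[25,3],[27,8],[30,0],[32,11],[39,20],[49,0]]
[[2,2],[3,19],[5,0],[17,3],[23,4],[25,3],[27,8],[30,0],[32,11],[39,20],[49,0]]
[[2,17],[3,19],[5,0],[17,3],[23,4],[25,3],[27,8],[30,0],[32,11],[39,20],[49,0]]
[[2,17],[3,19],[5,0],[17,3],[23,19],[26,3],[27,8],[30,0],[32,11],[39,20],[49,0]]
[[2,17],[3,19],[5,0],[17,3],[23,19],[26,3],[27,8],[29,20],[49,0]]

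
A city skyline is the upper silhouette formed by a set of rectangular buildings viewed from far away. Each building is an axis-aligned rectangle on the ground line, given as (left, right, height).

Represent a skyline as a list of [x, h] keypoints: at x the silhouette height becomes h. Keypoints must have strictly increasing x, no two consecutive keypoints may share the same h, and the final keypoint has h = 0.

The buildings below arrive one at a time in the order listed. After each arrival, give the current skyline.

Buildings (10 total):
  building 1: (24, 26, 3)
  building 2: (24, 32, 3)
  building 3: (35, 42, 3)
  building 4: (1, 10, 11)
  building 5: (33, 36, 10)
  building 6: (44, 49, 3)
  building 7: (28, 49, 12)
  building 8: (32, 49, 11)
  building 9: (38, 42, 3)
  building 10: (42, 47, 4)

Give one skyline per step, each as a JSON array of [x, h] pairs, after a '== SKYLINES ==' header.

== SKYLINES ==
[[24,3],[26,0]]
[[24,3],[32,0]]
[[24,3],[32,0],[35,3],[42,0]]
[[1,11],[10,0],[24,3],[32,0],[35,3],[42,0]]
[[1,11],[10,0],[24,3],[32,0],[33,10],[36,3],[42,0]]
[[1,11],[10,0],[24,3],[32,0],[33,10],[36,3],[42,0],[44,3],[49,0]]
[[1,11],[10,0],[24,3],[28,12],[49,0]]
[[1,11],[10,0],[24,3],[28,12],[49,0]]
[[1,11],[10,0],[24,3],[28,12],[49,0]]
[[1,11],[10,0],[24,3],[28,12],[49,0]]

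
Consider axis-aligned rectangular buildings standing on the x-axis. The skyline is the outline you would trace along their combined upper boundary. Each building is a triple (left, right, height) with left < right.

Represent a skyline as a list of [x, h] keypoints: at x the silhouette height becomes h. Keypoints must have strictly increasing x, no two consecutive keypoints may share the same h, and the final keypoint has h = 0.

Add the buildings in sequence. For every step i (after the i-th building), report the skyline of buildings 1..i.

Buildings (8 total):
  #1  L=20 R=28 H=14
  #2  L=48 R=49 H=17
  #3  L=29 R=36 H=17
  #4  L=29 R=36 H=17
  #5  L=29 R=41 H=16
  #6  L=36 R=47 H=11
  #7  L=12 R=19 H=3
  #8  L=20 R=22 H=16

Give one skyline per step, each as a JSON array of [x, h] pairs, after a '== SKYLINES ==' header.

== SKYLINES ==
[[20,14],[28,0]]
[[20,14],[28,0],[48,17],[49,0]]
[[20,14],[28,0],[29,17],[36,0],[48,17],[49,0]]
[[20,14],[28,0],[29,17],[36,0],[48,17],[49,0]]
[[20,14],[28,0],[29,17],[36,16],[41,0],[48,17],[49,0]]
[[20,14],[28,0],[29,17],[36,16],[41,11],[47,0],[48,17],[49,0]]
[[12,3],[19,0],[20,14],[28,0],[29,17],[36,16],[41,11],[47,0],[48,17],[49,0]]
[[12,3],[19,0],[20,16],[22,14],[28,0],[29,17],[36,16],[41,11],[47,0],[48,17],[49,0]]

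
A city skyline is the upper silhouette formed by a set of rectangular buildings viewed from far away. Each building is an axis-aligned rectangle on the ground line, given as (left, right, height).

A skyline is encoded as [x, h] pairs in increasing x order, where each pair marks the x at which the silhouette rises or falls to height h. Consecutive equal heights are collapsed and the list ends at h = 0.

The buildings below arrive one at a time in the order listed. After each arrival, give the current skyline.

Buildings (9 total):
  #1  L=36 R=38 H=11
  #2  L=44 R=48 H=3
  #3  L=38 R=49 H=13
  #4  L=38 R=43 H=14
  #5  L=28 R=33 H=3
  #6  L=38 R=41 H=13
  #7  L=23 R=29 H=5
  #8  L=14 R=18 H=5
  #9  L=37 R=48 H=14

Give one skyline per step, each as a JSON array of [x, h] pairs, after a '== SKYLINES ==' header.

== SKYLINES ==
[[36,11],[38,0]]
[[36,11],[38,0],[44,3],[48,0]]
[[36,11],[38,13],[49,0]]
[[36,11],[38,14],[43,13],[49,0]]
[[28,3],[33,0],[36,11],[38,14],[43,13],[49,0]]
[[28,3],[33,0],[36,11],[38,14],[43,13],[49,0]]
[[23,5],[29,3],[33,0],[36,11],[38,14],[43,13],[49,0]]
[[14,5],[18,0],[23,5],[29,3],[33,0],[36,11],[38,14],[43,13],[49,0]]
[[14,5],[18,0],[23,5],[29,3],[33,0],[36,11],[37,14],[48,13],[49,0]]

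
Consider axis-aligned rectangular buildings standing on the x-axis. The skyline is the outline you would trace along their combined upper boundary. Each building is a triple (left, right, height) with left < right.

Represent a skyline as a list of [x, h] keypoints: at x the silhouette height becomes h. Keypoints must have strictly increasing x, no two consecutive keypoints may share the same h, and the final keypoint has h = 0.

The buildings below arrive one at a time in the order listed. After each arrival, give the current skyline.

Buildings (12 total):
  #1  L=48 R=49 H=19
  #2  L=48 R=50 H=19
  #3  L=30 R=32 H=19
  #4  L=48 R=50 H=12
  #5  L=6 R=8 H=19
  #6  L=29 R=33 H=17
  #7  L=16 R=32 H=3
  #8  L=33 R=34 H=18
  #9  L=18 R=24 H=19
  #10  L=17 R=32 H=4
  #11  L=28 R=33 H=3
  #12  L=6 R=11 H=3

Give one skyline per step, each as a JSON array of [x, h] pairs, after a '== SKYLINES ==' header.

== SKYLINES ==
[[48,19],[49,0]]
[[48,19],[50,0]]
[[30,19],[32,0],[48,19],[50,0]]
[[30,19],[32,0],[48,19],[50,0]]
[[6,19],[8,0],[30,19],[32,0],[48,19],[50,0]]
[[6,19],[8,0],[29,17],[30,19],[32,17],[33,0],[48,19],[50,0]]
[[6,19],[8,0],[16,3],[29,17],[30,19],[32,17],[33,0],[48,19],[50,0]]
[[6,19],[8,0],[16,3],[29,17],[30,19],[32,17],[33,18],[34,0],[48,19],[50,0]]
[[6,19],[8,0],[16,3],[18,19],[24,3],[29,17],[30,19],[32,17],[33,18],[34,0],[48,19],[50,0]]
[[6,19],[8,0],[16,3],[17,4],[18,19],[24,4],[29,17],[30,19],[32,17],[33,18],[34,0],[48,19],[50,0]]
[[6,19],[8,0],[16,3],[17,4],[18,19],[24,4],[29,17],[30,19],[32,17],[33,18],[34,0],[48,19],[50,0]]
[[6,19],[8,3],[11,0],[16,3],[17,4],[18,19],[24,4],[29,17],[30,19],[32,17],[33,18],[34,0],[48,19],[50,0]]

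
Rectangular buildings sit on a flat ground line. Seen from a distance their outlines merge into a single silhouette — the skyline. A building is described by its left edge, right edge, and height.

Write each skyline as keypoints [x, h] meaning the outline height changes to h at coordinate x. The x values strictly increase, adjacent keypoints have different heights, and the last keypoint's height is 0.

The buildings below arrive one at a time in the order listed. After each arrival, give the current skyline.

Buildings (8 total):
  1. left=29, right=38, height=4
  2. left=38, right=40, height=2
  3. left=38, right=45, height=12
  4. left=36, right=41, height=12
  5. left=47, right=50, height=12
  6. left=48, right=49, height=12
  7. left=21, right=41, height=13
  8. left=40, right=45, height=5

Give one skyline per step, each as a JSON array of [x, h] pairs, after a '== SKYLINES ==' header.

== SKYLINES ==
[[29,4],[38,0]]
[[29,4],[38,2],[40,0]]
[[29,4],[38,12],[45,0]]
[[29,4],[36,12],[45,0]]
[[29,4],[36,12],[45,0],[47,12],[50,0]]
[[29,4],[36,12],[45,0],[47,12],[50,0]]
[[21,13],[41,12],[45,0],[47,12],[50,0]]
[[21,13],[41,12],[45,0],[47,12],[50,0]]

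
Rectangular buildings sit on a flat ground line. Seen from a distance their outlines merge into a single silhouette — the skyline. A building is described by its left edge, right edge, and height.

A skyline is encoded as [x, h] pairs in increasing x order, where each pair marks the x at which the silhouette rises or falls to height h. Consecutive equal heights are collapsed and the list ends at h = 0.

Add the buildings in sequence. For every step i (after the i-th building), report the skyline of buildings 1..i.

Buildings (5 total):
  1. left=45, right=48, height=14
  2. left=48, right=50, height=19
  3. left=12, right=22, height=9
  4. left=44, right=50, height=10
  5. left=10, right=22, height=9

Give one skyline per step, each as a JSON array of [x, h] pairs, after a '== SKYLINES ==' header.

== SKYLINES ==
[[45,14],[48,0]]
[[45,14],[48,19],[50,0]]
[[12,9],[22,0],[45,14],[48,19],[50,0]]
[[12,9],[22,0],[44,10],[45,14],[48,19],[50,0]]
[[10,9],[22,0],[44,10],[45,14],[48,19],[50,0]]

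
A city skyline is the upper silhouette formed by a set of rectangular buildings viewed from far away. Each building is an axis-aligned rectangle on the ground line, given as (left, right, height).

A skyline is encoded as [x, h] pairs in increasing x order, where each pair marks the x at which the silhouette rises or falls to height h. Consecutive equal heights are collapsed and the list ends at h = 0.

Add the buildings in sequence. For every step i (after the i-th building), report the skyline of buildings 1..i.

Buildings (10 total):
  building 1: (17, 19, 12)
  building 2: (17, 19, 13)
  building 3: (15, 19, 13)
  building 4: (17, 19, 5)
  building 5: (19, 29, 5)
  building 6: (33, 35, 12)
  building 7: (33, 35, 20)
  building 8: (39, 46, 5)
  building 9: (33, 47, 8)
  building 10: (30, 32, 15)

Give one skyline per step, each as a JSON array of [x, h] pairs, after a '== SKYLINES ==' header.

== SKYLINES ==
[[17,12],[19,0]]
[[17,13],[19,0]]
[[15,13],[19,0]]
[[15,13],[19,0]]
[[15,13],[19,5],[29,0]]
[[15,13],[19,5],[29,0],[33,12],[35,0]]
[[15,13],[19,5],[29,0],[33,20],[35,0]]
[[15,13],[19,5],[29,0],[33,20],[35,0],[39,5],[46,0]]
[[15,13],[19,5],[29,0],[33,20],[35,8],[47,0]]
[[15,13],[19,5],[29,0],[30,15],[32,0],[33,20],[35,8],[47,0]]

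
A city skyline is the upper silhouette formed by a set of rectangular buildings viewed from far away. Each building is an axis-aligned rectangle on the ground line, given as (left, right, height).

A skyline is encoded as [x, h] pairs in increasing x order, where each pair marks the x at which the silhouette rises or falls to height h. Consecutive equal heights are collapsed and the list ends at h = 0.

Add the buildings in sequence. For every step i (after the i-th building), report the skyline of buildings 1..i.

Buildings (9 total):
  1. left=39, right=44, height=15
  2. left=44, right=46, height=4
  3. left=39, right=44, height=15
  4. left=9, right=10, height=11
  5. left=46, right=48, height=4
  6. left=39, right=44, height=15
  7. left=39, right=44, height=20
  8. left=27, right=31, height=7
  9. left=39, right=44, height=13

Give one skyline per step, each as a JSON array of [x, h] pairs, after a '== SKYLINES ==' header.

== SKYLINES ==
[[39,15],[44,0]]
[[39,15],[44,4],[46,0]]
[[39,15],[44,4],[46,0]]
[[9,11],[10,0],[39,15],[44,4],[46,0]]
[[9,11],[10,0],[39,15],[44,4],[48,0]]
[[9,11],[10,0],[39,15],[44,4],[48,0]]
[[9,11],[10,0],[39,20],[44,4],[48,0]]
[[9,11],[10,0],[27,7],[31,0],[39,20],[44,4],[48,0]]
[[9,11],[10,0],[27,7],[31,0],[39,20],[44,4],[48,0]]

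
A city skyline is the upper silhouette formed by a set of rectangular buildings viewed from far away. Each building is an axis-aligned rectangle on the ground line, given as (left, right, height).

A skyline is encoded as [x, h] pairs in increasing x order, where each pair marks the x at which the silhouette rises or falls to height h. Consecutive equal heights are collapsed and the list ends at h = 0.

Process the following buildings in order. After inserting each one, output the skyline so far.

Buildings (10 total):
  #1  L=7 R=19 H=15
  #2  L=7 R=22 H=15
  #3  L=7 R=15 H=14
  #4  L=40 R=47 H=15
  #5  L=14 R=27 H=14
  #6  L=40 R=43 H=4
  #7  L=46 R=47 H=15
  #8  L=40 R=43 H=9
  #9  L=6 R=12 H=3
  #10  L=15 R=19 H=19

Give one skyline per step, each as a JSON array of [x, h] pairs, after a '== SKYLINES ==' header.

== SKYLINES ==
[[7,15],[19,0]]
[[7,15],[22,0]]
[[7,15],[22,0]]
[[7,15],[22,0],[40,15],[47,0]]
[[7,15],[22,14],[27,0],[40,15],[47,0]]
[[7,15],[22,14],[27,0],[40,15],[47,0]]
[[7,15],[22,14],[27,0],[40,15],[47,0]]
[[7,15],[22,14],[27,0],[40,15],[47,0]]
[[6,3],[7,15],[22,14],[27,0],[40,15],[47,0]]
[[6,3],[7,15],[15,19],[19,15],[22,14],[27,0],[40,15],[47,0]]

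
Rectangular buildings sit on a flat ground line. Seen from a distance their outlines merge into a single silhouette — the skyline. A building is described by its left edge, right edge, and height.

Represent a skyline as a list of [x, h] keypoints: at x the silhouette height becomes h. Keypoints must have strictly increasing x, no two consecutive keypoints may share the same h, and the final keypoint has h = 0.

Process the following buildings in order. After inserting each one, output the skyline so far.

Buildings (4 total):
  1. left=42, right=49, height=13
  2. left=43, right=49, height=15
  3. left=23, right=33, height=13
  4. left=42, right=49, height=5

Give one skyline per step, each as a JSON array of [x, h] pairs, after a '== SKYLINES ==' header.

== SKYLINES ==
[[42,13],[49,0]]
[[42,13],[43,15],[49,0]]
[[23,13],[33,0],[42,13],[43,15],[49,0]]
[[23,13],[33,0],[42,13],[43,15],[49,0]]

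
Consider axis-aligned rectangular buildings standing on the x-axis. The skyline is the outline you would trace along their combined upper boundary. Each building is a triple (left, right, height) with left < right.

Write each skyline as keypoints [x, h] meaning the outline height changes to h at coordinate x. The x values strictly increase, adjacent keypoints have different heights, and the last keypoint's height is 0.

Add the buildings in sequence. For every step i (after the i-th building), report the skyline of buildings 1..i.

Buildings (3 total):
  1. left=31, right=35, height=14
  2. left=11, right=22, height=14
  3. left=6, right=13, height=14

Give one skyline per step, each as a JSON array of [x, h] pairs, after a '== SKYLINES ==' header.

== SKYLINES ==
[[31,14],[35,0]]
[[11,14],[22,0],[31,14],[35,0]]
[[6,14],[22,0],[31,14],[35,0]]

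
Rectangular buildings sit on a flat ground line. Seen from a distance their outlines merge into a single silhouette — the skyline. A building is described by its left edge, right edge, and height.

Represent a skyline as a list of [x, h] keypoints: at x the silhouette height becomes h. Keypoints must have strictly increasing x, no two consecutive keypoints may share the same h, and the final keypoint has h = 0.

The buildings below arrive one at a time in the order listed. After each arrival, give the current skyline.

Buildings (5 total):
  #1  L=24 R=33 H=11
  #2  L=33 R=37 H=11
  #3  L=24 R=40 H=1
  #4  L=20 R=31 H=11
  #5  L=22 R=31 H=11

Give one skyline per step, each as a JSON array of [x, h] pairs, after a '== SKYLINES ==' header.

== SKYLINES ==
[[24,11],[33,0]]
[[24,11],[37,0]]
[[24,11],[37,1],[40,0]]
[[20,11],[37,1],[40,0]]
[[20,11],[37,1],[40,0]]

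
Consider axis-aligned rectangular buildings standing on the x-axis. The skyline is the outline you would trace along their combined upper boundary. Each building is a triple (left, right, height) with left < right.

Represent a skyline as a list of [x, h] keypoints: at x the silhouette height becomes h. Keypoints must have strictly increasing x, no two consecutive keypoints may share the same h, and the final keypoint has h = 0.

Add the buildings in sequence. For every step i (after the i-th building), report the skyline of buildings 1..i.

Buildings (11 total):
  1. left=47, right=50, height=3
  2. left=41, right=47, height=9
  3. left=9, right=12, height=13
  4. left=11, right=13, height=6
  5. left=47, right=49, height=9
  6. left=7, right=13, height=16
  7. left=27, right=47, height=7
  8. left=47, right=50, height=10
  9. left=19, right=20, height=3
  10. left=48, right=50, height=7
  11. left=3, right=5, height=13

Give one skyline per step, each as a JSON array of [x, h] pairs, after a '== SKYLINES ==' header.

== SKYLINES ==
[[47,3],[50,0]]
[[41,9],[47,3],[50,0]]
[[9,13],[12,0],[41,9],[47,3],[50,0]]
[[9,13],[12,6],[13,0],[41,9],[47,3],[50,0]]
[[9,13],[12,6],[13,0],[41,9],[49,3],[50,0]]
[[7,16],[13,0],[41,9],[49,3],[50,0]]
[[7,16],[13,0],[27,7],[41,9],[49,3],[50,0]]
[[7,16],[13,0],[27,7],[41,9],[47,10],[50,0]]
[[7,16],[13,0],[19,3],[20,0],[27,7],[41,9],[47,10],[50,0]]
[[7,16],[13,0],[19,3],[20,0],[27,7],[41,9],[47,10],[50,0]]
[[3,13],[5,0],[7,16],[13,0],[19,3],[20,0],[27,7],[41,9],[47,10],[50,0]]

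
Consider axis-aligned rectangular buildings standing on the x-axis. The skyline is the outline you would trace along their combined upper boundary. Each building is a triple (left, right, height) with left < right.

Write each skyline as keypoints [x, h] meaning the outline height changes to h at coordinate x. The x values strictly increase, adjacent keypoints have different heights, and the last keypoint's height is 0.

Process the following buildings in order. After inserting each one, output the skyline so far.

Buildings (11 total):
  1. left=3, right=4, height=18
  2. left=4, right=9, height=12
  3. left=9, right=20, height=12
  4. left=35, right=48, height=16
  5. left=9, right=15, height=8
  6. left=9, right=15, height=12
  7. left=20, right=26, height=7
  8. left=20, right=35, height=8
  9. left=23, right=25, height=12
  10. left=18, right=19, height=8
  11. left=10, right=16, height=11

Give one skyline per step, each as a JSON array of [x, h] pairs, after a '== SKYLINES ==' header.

== SKYLINES ==
[[3,18],[4,0]]
[[3,18],[4,12],[9,0]]
[[3,18],[4,12],[20,0]]
[[3,18],[4,12],[20,0],[35,16],[48,0]]
[[3,18],[4,12],[20,0],[35,16],[48,0]]
[[3,18],[4,12],[20,0],[35,16],[48,0]]
[[3,18],[4,12],[20,7],[26,0],[35,16],[48,0]]
[[3,18],[4,12],[20,8],[35,16],[48,0]]
[[3,18],[4,12],[20,8],[23,12],[25,8],[35,16],[48,0]]
[[3,18],[4,12],[20,8],[23,12],[25,8],[35,16],[48,0]]
[[3,18],[4,12],[20,8],[23,12],[25,8],[35,16],[48,0]]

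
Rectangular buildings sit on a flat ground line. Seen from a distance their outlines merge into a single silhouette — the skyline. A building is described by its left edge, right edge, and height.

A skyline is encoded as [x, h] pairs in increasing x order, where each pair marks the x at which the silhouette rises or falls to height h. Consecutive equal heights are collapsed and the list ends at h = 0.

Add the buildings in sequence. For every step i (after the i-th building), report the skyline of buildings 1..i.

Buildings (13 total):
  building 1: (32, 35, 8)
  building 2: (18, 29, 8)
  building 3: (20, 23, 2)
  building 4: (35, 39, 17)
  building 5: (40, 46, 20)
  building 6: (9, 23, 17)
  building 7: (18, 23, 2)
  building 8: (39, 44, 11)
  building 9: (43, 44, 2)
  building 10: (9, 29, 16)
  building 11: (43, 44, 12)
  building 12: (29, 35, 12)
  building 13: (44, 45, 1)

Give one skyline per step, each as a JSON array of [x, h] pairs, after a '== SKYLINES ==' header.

== SKYLINES ==
[[32,8],[35,0]]
[[18,8],[29,0],[32,8],[35,0]]
[[18,8],[29,0],[32,8],[35,0]]
[[18,8],[29,0],[32,8],[35,17],[39,0]]
[[18,8],[29,0],[32,8],[35,17],[39,0],[40,20],[46,0]]
[[9,17],[23,8],[29,0],[32,8],[35,17],[39,0],[40,20],[46,0]]
[[9,17],[23,8],[29,0],[32,8],[35,17],[39,0],[40,20],[46,0]]
[[9,17],[23,8],[29,0],[32,8],[35,17],[39,11],[40,20],[46,0]]
[[9,17],[23,8],[29,0],[32,8],[35,17],[39,11],[40,20],[46,0]]
[[9,17],[23,16],[29,0],[32,8],[35,17],[39,11],[40,20],[46,0]]
[[9,17],[23,16],[29,0],[32,8],[35,17],[39,11],[40,20],[46,0]]
[[9,17],[23,16],[29,12],[35,17],[39,11],[40,20],[46,0]]
[[9,17],[23,16],[29,12],[35,17],[39,11],[40,20],[46,0]]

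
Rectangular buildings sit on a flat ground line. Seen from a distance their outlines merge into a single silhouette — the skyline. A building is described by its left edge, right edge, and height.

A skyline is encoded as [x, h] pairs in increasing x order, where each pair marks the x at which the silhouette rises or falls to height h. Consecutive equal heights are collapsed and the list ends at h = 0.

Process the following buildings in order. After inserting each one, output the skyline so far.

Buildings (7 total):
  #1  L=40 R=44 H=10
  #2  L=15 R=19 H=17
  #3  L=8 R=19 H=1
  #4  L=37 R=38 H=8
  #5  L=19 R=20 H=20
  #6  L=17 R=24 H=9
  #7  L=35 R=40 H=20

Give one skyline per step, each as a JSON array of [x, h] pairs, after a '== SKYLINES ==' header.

== SKYLINES ==
[[40,10],[44,0]]
[[15,17],[19,0],[40,10],[44,0]]
[[8,1],[15,17],[19,0],[40,10],[44,0]]
[[8,1],[15,17],[19,0],[37,8],[38,0],[40,10],[44,0]]
[[8,1],[15,17],[19,20],[20,0],[37,8],[38,0],[40,10],[44,0]]
[[8,1],[15,17],[19,20],[20,9],[24,0],[37,8],[38,0],[40,10],[44,0]]
[[8,1],[15,17],[19,20],[20,9],[24,0],[35,20],[40,10],[44,0]]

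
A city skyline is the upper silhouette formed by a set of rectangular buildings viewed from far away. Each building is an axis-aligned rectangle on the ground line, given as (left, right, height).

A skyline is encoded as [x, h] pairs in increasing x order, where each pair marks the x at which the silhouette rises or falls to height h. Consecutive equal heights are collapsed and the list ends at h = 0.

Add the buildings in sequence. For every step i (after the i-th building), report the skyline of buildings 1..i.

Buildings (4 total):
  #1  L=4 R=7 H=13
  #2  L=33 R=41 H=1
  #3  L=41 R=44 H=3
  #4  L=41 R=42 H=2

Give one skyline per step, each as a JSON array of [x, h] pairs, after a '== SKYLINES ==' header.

== SKYLINES ==
[[4,13],[7,0]]
[[4,13],[7,0],[33,1],[41,0]]
[[4,13],[7,0],[33,1],[41,3],[44,0]]
[[4,13],[7,0],[33,1],[41,3],[44,0]]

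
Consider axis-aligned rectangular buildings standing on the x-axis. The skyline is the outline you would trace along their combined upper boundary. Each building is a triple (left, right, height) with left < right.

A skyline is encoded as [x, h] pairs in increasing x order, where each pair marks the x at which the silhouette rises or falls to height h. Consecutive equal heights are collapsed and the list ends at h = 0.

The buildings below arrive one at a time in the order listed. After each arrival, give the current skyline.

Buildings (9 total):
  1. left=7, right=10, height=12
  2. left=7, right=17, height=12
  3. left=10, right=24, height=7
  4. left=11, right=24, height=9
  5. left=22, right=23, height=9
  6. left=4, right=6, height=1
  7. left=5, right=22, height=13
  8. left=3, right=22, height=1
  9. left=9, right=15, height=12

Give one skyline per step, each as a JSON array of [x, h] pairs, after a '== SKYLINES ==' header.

== SKYLINES ==
[[7,12],[10,0]]
[[7,12],[17,0]]
[[7,12],[17,7],[24,0]]
[[7,12],[17,9],[24,0]]
[[7,12],[17,9],[24,0]]
[[4,1],[6,0],[7,12],[17,9],[24,0]]
[[4,1],[5,13],[22,9],[24,0]]
[[3,1],[5,13],[22,9],[24,0]]
[[3,1],[5,13],[22,9],[24,0]]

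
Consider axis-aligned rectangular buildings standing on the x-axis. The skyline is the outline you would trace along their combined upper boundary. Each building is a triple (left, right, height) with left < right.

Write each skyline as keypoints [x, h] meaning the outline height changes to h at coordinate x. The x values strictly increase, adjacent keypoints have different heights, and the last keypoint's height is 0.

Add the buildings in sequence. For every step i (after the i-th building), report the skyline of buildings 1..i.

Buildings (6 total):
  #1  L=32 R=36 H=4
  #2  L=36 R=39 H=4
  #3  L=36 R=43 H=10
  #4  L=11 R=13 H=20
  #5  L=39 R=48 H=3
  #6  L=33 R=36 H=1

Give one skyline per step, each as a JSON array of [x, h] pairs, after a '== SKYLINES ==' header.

== SKYLINES ==
[[32,4],[36,0]]
[[32,4],[39,0]]
[[32,4],[36,10],[43,0]]
[[11,20],[13,0],[32,4],[36,10],[43,0]]
[[11,20],[13,0],[32,4],[36,10],[43,3],[48,0]]
[[11,20],[13,0],[32,4],[36,10],[43,3],[48,0]]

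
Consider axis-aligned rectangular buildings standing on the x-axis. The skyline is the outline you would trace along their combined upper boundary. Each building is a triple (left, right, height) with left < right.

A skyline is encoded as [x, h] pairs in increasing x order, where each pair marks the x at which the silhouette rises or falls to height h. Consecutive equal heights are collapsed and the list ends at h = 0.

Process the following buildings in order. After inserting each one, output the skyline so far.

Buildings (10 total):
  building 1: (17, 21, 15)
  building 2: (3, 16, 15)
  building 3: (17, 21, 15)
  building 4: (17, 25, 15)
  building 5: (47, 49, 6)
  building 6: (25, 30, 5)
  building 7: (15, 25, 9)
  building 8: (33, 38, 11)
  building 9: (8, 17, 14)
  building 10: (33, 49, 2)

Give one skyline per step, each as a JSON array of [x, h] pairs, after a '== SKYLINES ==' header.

== SKYLINES ==
[[17,15],[21,0]]
[[3,15],[16,0],[17,15],[21,0]]
[[3,15],[16,0],[17,15],[21,0]]
[[3,15],[16,0],[17,15],[25,0]]
[[3,15],[16,0],[17,15],[25,0],[47,6],[49,0]]
[[3,15],[16,0],[17,15],[25,5],[30,0],[47,6],[49,0]]
[[3,15],[16,9],[17,15],[25,5],[30,0],[47,6],[49,0]]
[[3,15],[16,9],[17,15],[25,5],[30,0],[33,11],[38,0],[47,6],[49,0]]
[[3,15],[16,14],[17,15],[25,5],[30,0],[33,11],[38,0],[47,6],[49,0]]
[[3,15],[16,14],[17,15],[25,5],[30,0],[33,11],[38,2],[47,6],[49,0]]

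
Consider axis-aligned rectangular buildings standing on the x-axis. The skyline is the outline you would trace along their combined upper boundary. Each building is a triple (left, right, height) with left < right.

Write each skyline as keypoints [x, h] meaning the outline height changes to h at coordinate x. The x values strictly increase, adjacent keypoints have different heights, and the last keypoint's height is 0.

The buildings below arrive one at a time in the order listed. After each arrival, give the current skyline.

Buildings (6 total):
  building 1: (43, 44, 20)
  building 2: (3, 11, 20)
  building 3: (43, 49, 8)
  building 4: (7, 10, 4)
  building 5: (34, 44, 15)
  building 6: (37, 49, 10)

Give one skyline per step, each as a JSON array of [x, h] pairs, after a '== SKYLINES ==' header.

== SKYLINES ==
[[43,20],[44,0]]
[[3,20],[11,0],[43,20],[44,0]]
[[3,20],[11,0],[43,20],[44,8],[49,0]]
[[3,20],[11,0],[43,20],[44,8],[49,0]]
[[3,20],[11,0],[34,15],[43,20],[44,8],[49,0]]
[[3,20],[11,0],[34,15],[43,20],[44,10],[49,0]]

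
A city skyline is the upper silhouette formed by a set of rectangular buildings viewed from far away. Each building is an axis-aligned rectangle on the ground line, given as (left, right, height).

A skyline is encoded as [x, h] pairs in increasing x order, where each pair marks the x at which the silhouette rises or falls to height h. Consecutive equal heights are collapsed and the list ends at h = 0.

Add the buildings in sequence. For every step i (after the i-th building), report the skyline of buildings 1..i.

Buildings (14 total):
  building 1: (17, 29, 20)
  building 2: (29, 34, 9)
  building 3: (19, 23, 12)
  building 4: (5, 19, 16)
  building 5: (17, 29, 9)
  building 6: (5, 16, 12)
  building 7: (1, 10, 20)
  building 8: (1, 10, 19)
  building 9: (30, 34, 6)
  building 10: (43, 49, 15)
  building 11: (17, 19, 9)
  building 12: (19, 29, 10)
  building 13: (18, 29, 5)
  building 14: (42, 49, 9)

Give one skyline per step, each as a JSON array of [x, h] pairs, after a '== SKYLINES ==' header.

== SKYLINES ==
[[17,20],[29,0]]
[[17,20],[29,9],[34,0]]
[[17,20],[29,9],[34,0]]
[[5,16],[17,20],[29,9],[34,0]]
[[5,16],[17,20],[29,9],[34,0]]
[[5,16],[17,20],[29,9],[34,0]]
[[1,20],[10,16],[17,20],[29,9],[34,0]]
[[1,20],[10,16],[17,20],[29,9],[34,0]]
[[1,20],[10,16],[17,20],[29,9],[34,0]]
[[1,20],[10,16],[17,20],[29,9],[34,0],[43,15],[49,0]]
[[1,20],[10,16],[17,20],[29,9],[34,0],[43,15],[49,0]]
[[1,20],[10,16],[17,20],[29,9],[34,0],[43,15],[49,0]]
[[1,20],[10,16],[17,20],[29,9],[34,0],[43,15],[49,0]]
[[1,20],[10,16],[17,20],[29,9],[34,0],[42,9],[43,15],[49,0]]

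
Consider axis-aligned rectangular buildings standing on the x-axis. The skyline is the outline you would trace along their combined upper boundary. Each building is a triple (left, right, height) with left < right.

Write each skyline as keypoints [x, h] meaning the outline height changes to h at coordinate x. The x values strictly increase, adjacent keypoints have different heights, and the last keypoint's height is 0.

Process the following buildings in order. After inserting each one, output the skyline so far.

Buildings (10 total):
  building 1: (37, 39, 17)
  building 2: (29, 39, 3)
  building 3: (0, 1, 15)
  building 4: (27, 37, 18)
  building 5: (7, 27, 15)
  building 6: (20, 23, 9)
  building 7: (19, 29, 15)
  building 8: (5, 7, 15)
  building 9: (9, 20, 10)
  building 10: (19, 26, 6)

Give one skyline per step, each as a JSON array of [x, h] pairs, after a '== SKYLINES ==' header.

== SKYLINES ==
[[37,17],[39,0]]
[[29,3],[37,17],[39,0]]
[[0,15],[1,0],[29,3],[37,17],[39,0]]
[[0,15],[1,0],[27,18],[37,17],[39,0]]
[[0,15],[1,0],[7,15],[27,18],[37,17],[39,0]]
[[0,15],[1,0],[7,15],[27,18],[37,17],[39,0]]
[[0,15],[1,0],[7,15],[27,18],[37,17],[39,0]]
[[0,15],[1,0],[5,15],[27,18],[37,17],[39,0]]
[[0,15],[1,0],[5,15],[27,18],[37,17],[39,0]]
[[0,15],[1,0],[5,15],[27,18],[37,17],[39,0]]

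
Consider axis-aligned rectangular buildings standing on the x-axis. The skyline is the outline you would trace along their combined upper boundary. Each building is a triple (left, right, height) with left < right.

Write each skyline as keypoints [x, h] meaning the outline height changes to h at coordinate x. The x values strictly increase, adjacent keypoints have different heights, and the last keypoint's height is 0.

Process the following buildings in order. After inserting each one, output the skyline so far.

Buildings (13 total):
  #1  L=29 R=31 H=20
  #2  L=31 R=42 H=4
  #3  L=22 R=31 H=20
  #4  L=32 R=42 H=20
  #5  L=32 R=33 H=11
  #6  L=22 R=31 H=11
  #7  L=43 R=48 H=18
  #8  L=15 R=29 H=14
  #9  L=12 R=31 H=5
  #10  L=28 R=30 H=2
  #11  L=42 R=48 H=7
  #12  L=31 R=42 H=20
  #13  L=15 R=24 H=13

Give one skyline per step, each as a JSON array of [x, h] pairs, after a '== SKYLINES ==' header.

== SKYLINES ==
[[29,20],[31,0]]
[[29,20],[31,4],[42,0]]
[[22,20],[31,4],[42,0]]
[[22,20],[31,4],[32,20],[42,0]]
[[22,20],[31,4],[32,20],[42,0]]
[[22,20],[31,4],[32,20],[42,0]]
[[22,20],[31,4],[32,20],[42,0],[43,18],[48,0]]
[[15,14],[22,20],[31,4],[32,20],[42,0],[43,18],[48,0]]
[[12,5],[15,14],[22,20],[31,4],[32,20],[42,0],[43,18],[48,0]]
[[12,5],[15,14],[22,20],[31,4],[32,20],[42,0],[43,18],[48,0]]
[[12,5],[15,14],[22,20],[31,4],[32,20],[42,7],[43,18],[48,0]]
[[12,5],[15,14],[22,20],[42,7],[43,18],[48,0]]
[[12,5],[15,14],[22,20],[42,7],[43,18],[48,0]]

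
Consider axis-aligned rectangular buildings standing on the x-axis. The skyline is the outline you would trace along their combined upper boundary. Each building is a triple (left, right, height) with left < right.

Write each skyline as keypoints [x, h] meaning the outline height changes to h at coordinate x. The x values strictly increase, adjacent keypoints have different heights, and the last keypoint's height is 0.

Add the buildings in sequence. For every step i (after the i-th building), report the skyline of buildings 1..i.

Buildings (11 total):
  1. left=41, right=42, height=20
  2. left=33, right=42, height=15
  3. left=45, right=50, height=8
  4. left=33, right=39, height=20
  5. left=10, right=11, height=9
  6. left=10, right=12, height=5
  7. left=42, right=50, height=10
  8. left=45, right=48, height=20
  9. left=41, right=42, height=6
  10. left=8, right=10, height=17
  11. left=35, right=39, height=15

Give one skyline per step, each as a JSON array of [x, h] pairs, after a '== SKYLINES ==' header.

== SKYLINES ==
[[41,20],[42,0]]
[[33,15],[41,20],[42,0]]
[[33,15],[41,20],[42,0],[45,8],[50,0]]
[[33,20],[39,15],[41,20],[42,0],[45,8],[50,0]]
[[10,9],[11,0],[33,20],[39,15],[41,20],[42,0],[45,8],[50,0]]
[[10,9],[11,5],[12,0],[33,20],[39,15],[41,20],[42,0],[45,8],[50,0]]
[[10,9],[11,5],[12,0],[33,20],[39,15],[41,20],[42,10],[50,0]]
[[10,9],[11,5],[12,0],[33,20],[39,15],[41,20],[42,10],[45,20],[48,10],[50,0]]
[[10,9],[11,5],[12,0],[33,20],[39,15],[41,20],[42,10],[45,20],[48,10],[50,0]]
[[8,17],[10,9],[11,5],[12,0],[33,20],[39,15],[41,20],[42,10],[45,20],[48,10],[50,0]]
[[8,17],[10,9],[11,5],[12,0],[33,20],[39,15],[41,20],[42,10],[45,20],[48,10],[50,0]]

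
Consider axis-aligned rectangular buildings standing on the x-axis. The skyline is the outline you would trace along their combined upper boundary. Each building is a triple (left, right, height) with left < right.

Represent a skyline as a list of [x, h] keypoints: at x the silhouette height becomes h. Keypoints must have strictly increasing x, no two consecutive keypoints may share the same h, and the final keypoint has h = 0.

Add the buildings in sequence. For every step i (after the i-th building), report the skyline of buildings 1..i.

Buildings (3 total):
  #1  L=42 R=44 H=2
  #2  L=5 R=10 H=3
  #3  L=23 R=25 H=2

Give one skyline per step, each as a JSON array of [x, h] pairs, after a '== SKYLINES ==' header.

== SKYLINES ==
[[42,2],[44,0]]
[[5,3],[10,0],[42,2],[44,0]]
[[5,3],[10,0],[23,2],[25,0],[42,2],[44,0]]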